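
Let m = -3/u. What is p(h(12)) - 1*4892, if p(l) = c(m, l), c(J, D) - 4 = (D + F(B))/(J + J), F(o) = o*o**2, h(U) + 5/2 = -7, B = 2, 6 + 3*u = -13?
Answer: -58675/12 ≈ -4889.6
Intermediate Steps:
u = -19/3 (u = -2 + (1/3)*(-13) = -2 - 13/3 = -19/3 ≈ -6.3333)
m = 9/19 (m = -3/(-19/3) = -3*(-3/19) = 9/19 ≈ 0.47368)
h(U) = -19/2 (h(U) = -5/2 - 7 = -19/2)
F(o) = o**3
c(J, D) = 4 + (8 + D)/(2*J) (c(J, D) = 4 + (D + 2**3)/(J + J) = 4 + (D + 8)/((2*J)) = 4 + (8 + D)*(1/(2*J)) = 4 + (8 + D)/(2*J))
p(l) = 112/9 + 19*l/18 (p(l) = (8 + l + 8*(9/19))/(2*(9/19)) = (1/2)*(19/9)*(8 + l + 72/19) = (1/2)*(19/9)*(224/19 + l) = 112/9 + 19*l/18)
p(h(12)) - 1*4892 = (112/9 + (19/18)*(-19/2)) - 1*4892 = (112/9 - 361/36) - 4892 = 29/12 - 4892 = -58675/12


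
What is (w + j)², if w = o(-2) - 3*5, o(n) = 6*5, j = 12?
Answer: 729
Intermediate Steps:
o(n) = 30
w = 15 (w = 30 - 3*5 = 30 - 15 = 15)
(w + j)² = (15 + 12)² = 27² = 729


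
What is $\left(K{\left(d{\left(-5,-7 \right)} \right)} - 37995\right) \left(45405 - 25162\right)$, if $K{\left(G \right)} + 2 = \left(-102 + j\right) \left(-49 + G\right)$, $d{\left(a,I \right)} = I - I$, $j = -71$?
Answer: $-597573360$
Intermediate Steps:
$d{\left(a,I \right)} = 0$
$K{\left(G \right)} = 8475 - 173 G$ ($K{\left(G \right)} = -2 + \left(-102 - 71\right) \left(-49 + G\right) = -2 - 173 \left(-49 + G\right) = -2 - \left(-8477 + 173 G\right) = 8475 - 173 G$)
$\left(K{\left(d{\left(-5,-7 \right)} \right)} - 37995\right) \left(45405 - 25162\right) = \left(\left(8475 - 0\right) - 37995\right) \left(45405 - 25162\right) = \left(\left(8475 + 0\right) - 37995\right) 20243 = \left(8475 - 37995\right) 20243 = \left(-29520\right) 20243 = -597573360$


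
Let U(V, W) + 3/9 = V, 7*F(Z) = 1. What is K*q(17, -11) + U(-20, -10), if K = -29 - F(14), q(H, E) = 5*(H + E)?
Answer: -18787/21 ≈ -894.62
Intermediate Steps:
q(H, E) = 5*E + 5*H (q(H, E) = 5*(E + H) = 5*E + 5*H)
F(Z) = 1/7 (F(Z) = (1/7)*1 = 1/7)
K = -204/7 (K = -29 - 1*1/7 = -29 - 1/7 = -204/7 ≈ -29.143)
U(V, W) = -1/3 + V
K*q(17, -11) + U(-20, -10) = -204*(5*(-11) + 5*17)/7 + (-1/3 - 20) = -204*(-55 + 85)/7 - 61/3 = -204/7*30 - 61/3 = -6120/7 - 61/3 = -18787/21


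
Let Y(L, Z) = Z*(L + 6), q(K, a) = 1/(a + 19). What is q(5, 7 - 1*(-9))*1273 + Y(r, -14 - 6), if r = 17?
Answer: -14827/35 ≈ -423.63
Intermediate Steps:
q(K, a) = 1/(19 + a)
Y(L, Z) = Z*(6 + L)
q(5, 7 - 1*(-9))*1273 + Y(r, -14 - 6) = 1273/(19 + (7 - 1*(-9))) + (-14 - 6)*(6 + 17) = 1273/(19 + (7 + 9)) - 20*23 = 1273/(19 + 16) - 460 = 1273/35 - 460 = -14827/35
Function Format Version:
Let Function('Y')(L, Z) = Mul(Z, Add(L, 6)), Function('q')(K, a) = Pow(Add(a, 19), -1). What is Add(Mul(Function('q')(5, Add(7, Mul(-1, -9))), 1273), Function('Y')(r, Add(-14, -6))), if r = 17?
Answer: Rational(-14827, 35) ≈ -423.63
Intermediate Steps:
Function('q')(K, a) = Pow(Add(19, a), -1)
Function('Y')(L, Z) = Mul(Z, Add(6, L))
Add(Mul(Function('q')(5, Add(7, Mul(-1, -9))), 1273), Function('Y')(r, Add(-14, -6))) = Add(Mul(Pow(Add(19, Add(7, Mul(-1, -9))), -1), 1273), Mul(Add(-14, -6), Add(6, 17))) = Add(Mul(Pow(Add(19, Add(7, 9)), -1), 1273), Mul(-20, 23)) = Add(Mul(Pow(Add(19, 16), -1), 1273), -460) = Add(Mul(Pow(35, -1), 1273), -460) = Add(Mul(Rational(1, 35), 1273), -460) = Add(Rational(1273, 35), -460) = Rational(-14827, 35)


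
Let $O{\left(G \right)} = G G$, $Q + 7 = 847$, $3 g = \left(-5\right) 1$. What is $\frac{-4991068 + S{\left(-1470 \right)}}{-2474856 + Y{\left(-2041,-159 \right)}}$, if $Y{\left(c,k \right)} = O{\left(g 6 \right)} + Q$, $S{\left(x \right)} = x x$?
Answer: $\frac{707542}{618479} \approx 1.144$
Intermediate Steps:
$S{\left(x \right)} = x^{2}$
$g = - \frac{5}{3}$ ($g = \frac{\left(-5\right) 1}{3} = \frac{1}{3} \left(-5\right) = - \frac{5}{3} \approx -1.6667$)
$Q = 840$ ($Q = -7 + 847 = 840$)
$O{\left(G \right)} = G^{2}$
$Y{\left(c,k \right)} = 940$ ($Y{\left(c,k \right)} = \left(\left(- \frac{5}{3}\right) 6\right)^{2} + 840 = \left(-10\right)^{2} + 840 = 100 + 840 = 940$)
$\frac{-4991068 + S{\left(-1470 \right)}}{-2474856 + Y{\left(-2041,-159 \right)}} = \frac{-4991068 + \left(-1470\right)^{2}}{-2474856 + 940} = \frac{-4991068 + 2160900}{-2473916} = \left(-2830168\right) \left(- \frac{1}{2473916}\right) = \frac{707542}{618479}$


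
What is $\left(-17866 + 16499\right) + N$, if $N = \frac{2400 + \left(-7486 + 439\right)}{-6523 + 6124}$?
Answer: $- \frac{180262}{133} \approx -1355.4$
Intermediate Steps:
$N = \frac{1549}{133}$ ($N = \frac{2400 - 7047}{-399} = \left(-4647\right) \left(- \frac{1}{399}\right) = \frac{1549}{133} \approx 11.647$)
$\left(-17866 + 16499\right) + N = \left(-17866 + 16499\right) + \frac{1549}{133} = -1367 + \frac{1549}{133} = - \frac{180262}{133}$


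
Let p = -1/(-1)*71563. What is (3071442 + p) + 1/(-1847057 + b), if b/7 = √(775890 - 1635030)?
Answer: 10722869652886035488/3411661659109 - 42*I*√23865/3411661659109 ≈ 3.143e+6 - 1.9018e-9*I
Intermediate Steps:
b = 42*I*√23865 (b = 7*√(775890 - 1635030) = 7*√(-859140) = 7*(6*I*√23865) = 42*I*√23865 ≈ 6488.3*I)
p = 71563 (p = -1*(-1)*71563 = 1*71563 = 71563)
(3071442 + p) + 1/(-1847057 + b) = (3071442 + 71563) + 1/(-1847057 + 42*I*√23865) = 3143005 + 1/(-1847057 + 42*I*√23865)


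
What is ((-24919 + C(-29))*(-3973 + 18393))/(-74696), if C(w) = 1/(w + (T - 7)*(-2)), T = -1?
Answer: 583916270/121381 ≈ 4810.6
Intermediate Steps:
C(w) = 1/(16 + w) (C(w) = 1/(w + (-1 - 7)*(-2)) = 1/(w - 8*(-2)) = 1/(w + 16) = 1/(16 + w))
((-24919 + C(-29))*(-3973 + 18393))/(-74696) = ((-24919 + 1/(16 - 29))*(-3973 + 18393))/(-74696) = ((-24919 + 1/(-13))*14420)*(-1/74696) = ((-24919 - 1/13)*14420)*(-1/74696) = -323948/13*14420*(-1/74696) = -4671330160/13*(-1/74696) = 583916270/121381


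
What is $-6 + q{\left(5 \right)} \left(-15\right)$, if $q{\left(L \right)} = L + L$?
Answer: $-156$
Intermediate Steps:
$q{\left(L \right)} = 2 L$
$-6 + q{\left(5 \right)} \left(-15\right) = -6 + 2 \cdot 5 \left(-15\right) = -6 + 10 \left(-15\right) = -6 - 150 = -156$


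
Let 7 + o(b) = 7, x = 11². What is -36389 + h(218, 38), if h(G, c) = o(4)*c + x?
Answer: -36268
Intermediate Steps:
x = 121
o(b) = 0 (o(b) = -7 + 7 = 0)
h(G, c) = 121 (h(G, c) = 0*c + 121 = 0 + 121 = 121)
-36389 + h(218, 38) = -36389 + 121 = -36268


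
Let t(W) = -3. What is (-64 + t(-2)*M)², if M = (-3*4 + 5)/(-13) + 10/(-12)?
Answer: 2692881/676 ≈ 3983.6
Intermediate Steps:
M = -23/78 (M = (-12 + 5)*(-1/13) + 10*(-1/12) = -7*(-1/13) - ⅚ = 7/13 - ⅚ = -23/78 ≈ -0.29487)
(-64 + t(-2)*M)² = (-64 - 3*(-23/78))² = (-64 + 23/26)² = (-1641/26)² = 2692881/676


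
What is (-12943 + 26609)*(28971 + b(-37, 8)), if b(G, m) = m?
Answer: 396027014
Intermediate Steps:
(-12943 + 26609)*(28971 + b(-37, 8)) = (-12943 + 26609)*(28971 + 8) = 13666*28979 = 396027014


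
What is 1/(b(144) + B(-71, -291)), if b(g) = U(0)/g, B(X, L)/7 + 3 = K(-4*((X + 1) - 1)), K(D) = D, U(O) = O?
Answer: 1/1967 ≈ 0.00050839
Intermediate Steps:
B(X, L) = -21 - 28*X (B(X, L) = -21 + 7*(-4*((X + 1) - 1)) = -21 + 7*(-4*((1 + X) - 1)) = -21 + 7*(-4*X) = -21 - 28*X)
b(g) = 0 (b(g) = 0/g = 0)
1/(b(144) + B(-71, -291)) = 1/(0 + (-21 - 28*(-71))) = 1/(0 + (-21 + 1988)) = 1/(0 + 1967) = 1/1967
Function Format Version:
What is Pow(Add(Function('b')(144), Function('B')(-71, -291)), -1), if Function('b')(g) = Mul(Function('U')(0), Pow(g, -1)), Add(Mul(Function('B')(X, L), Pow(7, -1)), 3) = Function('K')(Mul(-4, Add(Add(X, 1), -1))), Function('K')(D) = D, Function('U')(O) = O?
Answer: Rational(1, 1967) ≈ 0.00050839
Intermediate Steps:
Function('B')(X, L) = Add(-21, Mul(-28, X)) (Function('B')(X, L) = Add(-21, Mul(7, Mul(-4, Add(Add(X, 1), -1)))) = Add(-21, Mul(7, Mul(-4, Add(Add(1, X), -1)))) = Add(-21, Mul(7, Mul(-4, X))) = Add(-21, Mul(-28, X)))
Function('b')(g) = 0 (Function('b')(g) = Mul(0, Pow(g, -1)) = 0)
Pow(Add(Function('b')(144), Function('B')(-71, -291)), -1) = Pow(Add(0, Add(-21, Mul(-28, -71))), -1) = Pow(Add(0, Add(-21, 1988)), -1) = Pow(Add(0, 1967), -1) = Pow(1967, -1) = Rational(1, 1967)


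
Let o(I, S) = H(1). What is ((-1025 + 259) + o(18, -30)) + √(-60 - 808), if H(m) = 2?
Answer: -764 + 2*I*√217 ≈ -764.0 + 29.462*I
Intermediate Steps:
o(I, S) = 2
((-1025 + 259) + o(18, -30)) + √(-60 - 808) = ((-1025 + 259) + 2) + √(-60 - 808) = (-766 + 2) + √(-868) = -764 + 2*I*√217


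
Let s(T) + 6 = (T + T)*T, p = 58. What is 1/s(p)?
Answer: 1/6722 ≈ 0.00014877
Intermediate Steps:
s(T) = -6 + 2*T² (s(T) = -6 + (T + T)*T = -6 + (2*T)*T = -6 + 2*T²)
1/s(p) = 1/(-6 + 2*58²) = 1/(-6 + 2*3364) = 1/(-6 + 6728) = 1/6722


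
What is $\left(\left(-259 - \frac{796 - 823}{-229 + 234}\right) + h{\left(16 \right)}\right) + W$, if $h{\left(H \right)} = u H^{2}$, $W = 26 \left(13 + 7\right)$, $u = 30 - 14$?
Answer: $\frac{21812}{5} \approx 4362.4$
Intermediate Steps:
$u = 16$
$W = 520$ ($W = 26 \cdot 20 = 520$)
$h{\left(H \right)} = 16 H^{2}$
$\left(\left(-259 - \frac{796 - 823}{-229 + 234}\right) + h{\left(16 \right)}\right) + W = \left(\left(-259 - \frac{796 - 823}{-229 + 234}\right) + 16 \cdot 16^{2}\right) + 520 = \left(\left(-259 - - \frac{27}{5}\right) + 16 \cdot 256\right) + 520 = \left(\left(-259 - \left(-27\right) \frac{1}{5}\right) + 4096\right) + 520 = \left(\left(-259 - - \frac{27}{5}\right) + 4096\right) + 520 = \left(\left(-259 + \frac{27}{5}\right) + 4096\right) + 520 = \left(- \frac{1268}{5} + 4096\right) + 520 = \frac{19212}{5} + 520 = \frac{21812}{5}$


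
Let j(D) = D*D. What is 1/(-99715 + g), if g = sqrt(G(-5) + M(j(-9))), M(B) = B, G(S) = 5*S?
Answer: -14245/1420440167 - 2*sqrt(14)/9943081169 ≈ -1.0029e-5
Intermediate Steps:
j(D) = D**2
g = 2*sqrt(14) (g = sqrt(5*(-5) + (-9)**2) = sqrt(-25 + 81) = sqrt(56) = 2*sqrt(14) ≈ 7.4833)
1/(-99715 + g) = 1/(-99715 + 2*sqrt(14))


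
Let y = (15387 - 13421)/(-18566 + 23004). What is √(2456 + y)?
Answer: √12095429493/2219 ≈ 49.563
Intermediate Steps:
y = 983/2219 (y = 1966/4438 = 1966*(1/4438) = 983/2219 ≈ 0.44299)
√(2456 + y) = √(2456 + 983/2219) = √(5450847/2219) = √12095429493/2219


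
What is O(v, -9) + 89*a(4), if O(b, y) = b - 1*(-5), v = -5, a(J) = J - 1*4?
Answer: 0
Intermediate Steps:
a(J) = -4 + J (a(J) = J - 4 = -4 + J)
O(b, y) = 5 + b (O(b, y) = b + 5 = 5 + b)
O(v, -9) + 89*a(4) = (5 - 5) + 89*(-4 + 4) = 0 + 89*0 = 0 + 0 = 0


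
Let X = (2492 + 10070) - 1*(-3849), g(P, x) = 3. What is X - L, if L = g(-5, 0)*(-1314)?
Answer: 20353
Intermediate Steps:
X = 16411 (X = 12562 + 3849 = 16411)
L = -3942 (L = 3*(-1314) = -3942)
X - L = 16411 - 1*(-3942) = 16411 + 3942 = 20353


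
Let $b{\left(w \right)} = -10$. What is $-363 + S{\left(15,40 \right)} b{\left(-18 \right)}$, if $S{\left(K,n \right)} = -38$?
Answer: $17$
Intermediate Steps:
$-363 + S{\left(15,40 \right)} b{\left(-18 \right)} = -363 - -380 = -363 + 380 = 17$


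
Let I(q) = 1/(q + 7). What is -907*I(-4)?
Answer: -907/3 ≈ -302.33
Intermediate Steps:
I(q) = 1/(7 + q)
-907*I(-4) = -907/(7 - 4) = -907/3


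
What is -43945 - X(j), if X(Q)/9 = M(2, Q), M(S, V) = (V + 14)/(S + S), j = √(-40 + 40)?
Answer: -87953/2 ≈ -43977.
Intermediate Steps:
j = 0 (j = √0 = 0)
M(S, V) = (14 + V)/(2*S) (M(S, V) = (14 + V)/((2*S)) = (14 + V)*(1/(2*S)) = (14 + V)/(2*S))
X(Q) = 63/2 + 9*Q/4 (X(Q) = 9*((½)*(14 + Q)/2) = 9*((½)*(½)*(14 + Q)) = 9*(7/2 + Q/4) = 63/2 + 9*Q/4)
-43945 - X(j) = -43945 - (63/2 + (9/4)*0) = -43945 - (63/2 + 0) = -43945 - 1*63/2 = -43945 - 63/2 = -87953/2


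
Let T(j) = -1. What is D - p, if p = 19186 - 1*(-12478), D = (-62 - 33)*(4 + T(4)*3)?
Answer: -31759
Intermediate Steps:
D = -95 (D = (-62 - 33)*(4 - 1*3) = -95*(4 - 3) = -95*1 = -95)
p = 31664 (p = 19186 + 12478 = 31664)
D - p = -95 - 1*31664 = -95 - 31664 = -31759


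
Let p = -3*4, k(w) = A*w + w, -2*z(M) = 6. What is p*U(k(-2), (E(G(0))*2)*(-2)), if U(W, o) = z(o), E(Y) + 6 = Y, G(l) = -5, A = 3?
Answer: 36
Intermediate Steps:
E(Y) = -6 + Y
z(M) = -3 (z(M) = -1/2*6 = -3)
k(w) = 4*w (k(w) = 3*w + w = 4*w)
U(W, o) = -3
p = -12
p*U(k(-2), (E(G(0))*2)*(-2)) = -12*(-3) = 36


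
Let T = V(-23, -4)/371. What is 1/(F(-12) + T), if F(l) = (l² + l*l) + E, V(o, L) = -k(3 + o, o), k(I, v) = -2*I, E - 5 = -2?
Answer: 371/107921 ≈ 0.0034377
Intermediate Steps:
E = 3 (E = 5 - 2 = 3)
V(o, L) = 6 + 2*o (V(o, L) = -(-2)*(3 + o) = -(-6 - 2*o) = 6 + 2*o)
F(l) = 3 + 2*l² (F(l) = (l² + l*l) + 3 = (l² + l²) + 3 = 2*l² + 3 = 3 + 2*l²)
T = -40/371 (T = (6 + 2*(-23))/371 = (6 - 46)*(1/371) = -40*1/371 = -40/371 ≈ -0.10782)
1/(F(-12) + T) = 1/((3 + 2*(-12)²) - 40/371) = 1/((3 + 2*144) - 40/371) = 1/((3 + 288) - 40/371) = 1/(291 - 40/371) = 1/(107921/371) = 371/107921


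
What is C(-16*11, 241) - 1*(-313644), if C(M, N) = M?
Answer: 313468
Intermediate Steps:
C(-16*11, 241) - 1*(-313644) = -16*11 - 1*(-313644) = -176 + 313644 = 313468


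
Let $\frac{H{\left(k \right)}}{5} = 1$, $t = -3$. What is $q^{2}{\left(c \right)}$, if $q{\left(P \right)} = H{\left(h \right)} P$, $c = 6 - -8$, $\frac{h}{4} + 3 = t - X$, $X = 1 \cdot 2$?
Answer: $4900$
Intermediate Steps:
$X = 2$
$h = -32$ ($h = -12 + 4 \left(-3 - 2\right) = -12 + 4 \left(-5\right) = -12 - 20 = -32$)
$H{\left(k \right)} = 5$ ($H{\left(k \right)} = 5 \cdot 1 = 5$)
$c = 14$ ($c = 6 + 8 = 14$)
$q{\left(P \right)} = 5 P$
$q^{2}{\left(c \right)} = \left(5 \cdot 14\right)^{2} = 70^{2} = 4900$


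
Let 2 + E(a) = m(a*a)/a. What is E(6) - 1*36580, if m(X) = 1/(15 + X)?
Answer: -11194091/306 ≈ -36582.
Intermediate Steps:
E(a) = -2 + 1/(a*(15 + a²)) (E(a) = -2 + 1/((15 + a*a)*a) = -2 + 1/((15 + a²)*a) = -2 + 1/(a*(15 + a²)))
E(6) - 1*36580 = (-2 + 1/(6*(15 + 6²))) - 1*36580 = (-2 + 1/(6*(15 + 36))) - 36580 = (-2 + (⅙)/51) - 36580 = (-2 + (⅙)*(1/51)) - 36580 = (-2 + 1/306) - 36580 = -611/306 - 36580 = -11194091/306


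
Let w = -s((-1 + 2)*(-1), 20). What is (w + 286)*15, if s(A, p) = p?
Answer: 3990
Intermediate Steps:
w = -20 (w = -1*20 = -20)
(w + 286)*15 = (-20 + 286)*15 = 266*15 = 3990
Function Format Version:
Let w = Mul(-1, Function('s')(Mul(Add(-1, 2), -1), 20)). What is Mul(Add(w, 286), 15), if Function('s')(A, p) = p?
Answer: 3990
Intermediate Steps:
w = -20 (w = Mul(-1, 20) = -20)
Mul(Add(w, 286), 15) = Mul(Add(-20, 286), 15) = Mul(266, 15) = 3990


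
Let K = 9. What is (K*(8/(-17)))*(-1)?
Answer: 72/17 ≈ 4.2353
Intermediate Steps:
(K*(8/(-17)))*(-1) = (9*(8/(-17)))*(-1) = (9*(8*(-1/17)))*(-1) = (9*(-8/17))*(-1) = -72/17*(-1) = 72/17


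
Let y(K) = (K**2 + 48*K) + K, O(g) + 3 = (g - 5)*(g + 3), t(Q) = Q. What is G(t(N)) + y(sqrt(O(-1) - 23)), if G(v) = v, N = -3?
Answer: -41 + 49*I*sqrt(38) ≈ -41.0 + 302.06*I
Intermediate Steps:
O(g) = -3 + (-5 + g)*(3 + g) (O(g) = -3 + (g - 5)*(g + 3) = -3 + (-5 + g)*(3 + g))
y(K) = K**2 + 49*K
G(t(N)) + y(sqrt(O(-1) - 23)) = -3 + sqrt((-18 + (-1)**2 - 2*(-1)) - 23)*(49 + sqrt((-18 + (-1)**2 - 2*(-1)) - 23)) = -3 + sqrt((-18 + 1 + 2) - 23)*(49 + sqrt((-18 + 1 + 2) - 23)) = -3 + sqrt(-15 - 23)*(49 + sqrt(-15 - 23)) = -3 + sqrt(-38)*(49 + sqrt(-38)) = -3 + (I*sqrt(38))*(49 + I*sqrt(38)) = -3 + I*sqrt(38)*(49 + I*sqrt(38))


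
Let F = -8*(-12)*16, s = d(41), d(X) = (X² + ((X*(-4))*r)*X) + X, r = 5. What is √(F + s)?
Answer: I*√30362 ≈ 174.25*I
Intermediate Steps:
d(X) = X - 19*X² (d(X) = (X² + ((X*(-4))*5)*X) + X = (X² + (-4*X*5)*X) + X = (X² + (-20*X)*X) + X = (X² - 20*X²) + X = -19*X² + X = X - 19*X²)
s = -31898 (s = 41*(1 - 19*41) = 41*(1 - 779) = 41*(-778) = -31898)
F = 1536 (F = 96*16 = 1536)
√(F + s) = √(1536 - 31898) = √(-30362) = I*√30362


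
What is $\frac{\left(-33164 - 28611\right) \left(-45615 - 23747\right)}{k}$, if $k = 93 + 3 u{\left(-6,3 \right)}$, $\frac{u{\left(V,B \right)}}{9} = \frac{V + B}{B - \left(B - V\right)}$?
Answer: $\frac{8569675100}{213} \approx 4.0233 \cdot 10^{7}$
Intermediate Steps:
$u{\left(V,B \right)} = \frac{9 \left(B + V\right)}{V}$ ($u{\left(V,B \right)} = 9 \frac{V + B}{B - \left(B - V\right)} = 9 \frac{B + V}{V} = \frac{9 \left(B + V\right)}{V}$)
$k = \frac{213}{2}$ ($k = 93 + 3 \left(9 + 9 \cdot 3 \frac{1}{-6}\right) = 93 + 3 \left(9 + 9 \cdot 3 \left(- \frac{1}{6}\right)\right) = 93 + 3 \left(9 - \frac{9}{2}\right) = 93 + 3 \cdot \frac{9}{2} = 93 + \frac{27}{2} = \frac{213}{2} \approx 106.5$)
$\frac{\left(-33164 - 28611\right) \left(-45615 - 23747\right)}{k} = \frac{\left(-33164 - 28611\right) \left(-45615 - 23747\right)}{\frac{213}{2}} = \left(-61775\right) \left(-69362\right) \frac{2}{213} = 4284837550 \cdot \frac{2}{213} = \frac{8569675100}{213}$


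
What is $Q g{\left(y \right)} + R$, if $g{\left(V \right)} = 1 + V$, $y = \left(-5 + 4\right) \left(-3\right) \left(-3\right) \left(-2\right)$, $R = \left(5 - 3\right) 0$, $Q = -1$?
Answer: $-19$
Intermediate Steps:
$R = 0$ ($R = 2 \cdot 0 = 0$)
$y = 18$ ($y = \left(-1\right) \left(-3\right) \left(-3\right) \left(-2\right) = 3 \left(-3\right) \left(-2\right) = \left(-9\right) \left(-2\right) = 18$)
$Q g{\left(y \right)} + R = - (1 + 18) + 0 = \left(-1\right) 19 + 0 = -19 + 0 = -19$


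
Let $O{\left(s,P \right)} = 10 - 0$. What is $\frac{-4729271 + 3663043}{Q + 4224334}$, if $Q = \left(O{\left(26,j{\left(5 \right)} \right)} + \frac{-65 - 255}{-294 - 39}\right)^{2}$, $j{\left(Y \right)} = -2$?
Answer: $- \frac{59116478346}{234222747713} \approx -0.25239$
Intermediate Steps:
$O{\left(s,P \right)} = 10$ ($O{\left(s,P \right)} = 10 + 0 = 10$)
$Q = \frac{13322500}{110889}$ ($Q = \left(10 + \frac{-65 - 255}{-294 - 39}\right)^{2} = \left(10 - \frac{320}{-333}\right)^{2} = \left(10 - - \frac{320}{333}\right)^{2} = \left(10 + \frac{320}{333}\right)^{2} = \left(\frac{3650}{333}\right)^{2} = \frac{13322500}{110889} \approx 120.14$)
$\frac{-4729271 + 3663043}{Q + 4224334} = \frac{-4729271 + 3663043}{\frac{13322500}{110889} + 4224334} = - \frac{1066228}{\frac{468445495426}{110889}} = \left(-1066228\right) \frac{110889}{468445495426} = - \frac{59116478346}{234222747713}$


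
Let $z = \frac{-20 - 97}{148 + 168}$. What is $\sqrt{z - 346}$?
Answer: $\frac{i \sqrt{8646787}}{158} \approx 18.611 i$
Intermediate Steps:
$z = - \frac{117}{316} \approx -0.37025$
$\sqrt{z - 346} = \sqrt{- \frac{117}{316} - 346} = \sqrt{- \frac{109453}{316}} = \frac{i \sqrt{8646787}}{158}$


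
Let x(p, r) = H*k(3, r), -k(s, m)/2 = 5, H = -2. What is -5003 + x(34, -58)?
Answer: -4983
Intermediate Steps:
k(s, m) = -10 (k(s, m) = -2*5 = -10)
x(p, r) = 20 (x(p, r) = -2*(-10) = 20)
-5003 + x(34, -58) = -5003 + 20 = -4983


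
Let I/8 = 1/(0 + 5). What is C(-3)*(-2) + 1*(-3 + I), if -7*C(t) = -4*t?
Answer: 71/35 ≈ 2.0286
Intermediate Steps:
I = 8/5 (I = 8/(0 + 5) = 8/5 ≈ 1.6000)
C(t) = 4*t/7 (C(t) = -(-4)*t/7 = 4*t/7)
C(-3)*(-2) + 1*(-3 + I) = ((4/7)*(-3))*(-2) + 1*(-3 + 8/5) = -12/7*(-2) + 1*(-7/5) = 24/7 - 7/5 = 71/35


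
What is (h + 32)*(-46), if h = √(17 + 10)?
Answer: -1472 - 138*√3 ≈ -1711.0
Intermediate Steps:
h = 3*√3 (h = √27 = 3*√3 ≈ 5.1962)
(h + 32)*(-46) = (3*√3 + 32)*(-46) = (32 + 3*√3)*(-46) = -1472 - 138*√3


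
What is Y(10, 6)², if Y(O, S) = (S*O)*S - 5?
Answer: 126025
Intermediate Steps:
Y(O, S) = -5 + O*S² (Y(O, S) = (O*S)*S - 5 = O*S² - 5 = -5 + O*S²)
Y(10, 6)² = (-5 + 10*6²)² = (-5 + 10*36)² = (-5 + 360)² = 355² = 126025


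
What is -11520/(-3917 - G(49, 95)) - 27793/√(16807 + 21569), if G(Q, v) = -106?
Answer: 11520/3811 - 27793*√1066/6396 ≈ -138.85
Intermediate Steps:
-11520/(-3917 - G(49, 95)) - 27793/√(16807 + 21569) = -11520/(-3917 - 1*(-106)) - 27793/√(16807 + 21569) = -11520/(-3917 + 106) - 27793*√1066/6396 = -11520/(-3811) - 27793*√1066/6396 = -11520*(-1/3811) - 27793*√1066/6396 = 11520/3811 - 27793*√1066/6396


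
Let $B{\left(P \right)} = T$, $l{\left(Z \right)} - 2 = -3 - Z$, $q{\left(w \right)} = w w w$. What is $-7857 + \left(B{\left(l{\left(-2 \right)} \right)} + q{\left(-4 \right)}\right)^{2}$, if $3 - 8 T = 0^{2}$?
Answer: $- \frac{243767}{64} \approx -3808.9$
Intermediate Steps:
$q{\left(w \right)} = w^{3}$ ($q{\left(w \right)} = w^{2} w = w^{3}$)
$l{\left(Z \right)} = -1 - Z$ ($l{\left(Z \right)} = 2 - \left(3 + Z\right) = -1 - Z$)
$T = \frac{3}{8}$ ($T = \frac{3}{8} - \frac{0^{2}}{8} = \frac{3}{8} - 0 = \frac{3}{8} + 0 = \frac{3}{8} \approx 0.375$)
$B{\left(P \right)} = \frac{3}{8}$
$-7857 + \left(B{\left(l{\left(-2 \right)} \right)} + q{\left(-4 \right)}\right)^{2} = -7857 + \left(\frac{3}{8} + \left(-4\right)^{3}\right)^{2} = -7857 + \left(\frac{3}{8} - 64\right)^{2} = -7857 + \left(- \frac{509}{8}\right)^{2} = -7857 + \frac{259081}{64} = - \frac{243767}{64}$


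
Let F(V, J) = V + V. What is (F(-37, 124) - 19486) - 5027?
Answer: -24587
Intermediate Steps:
F(V, J) = 2*V
(F(-37, 124) - 19486) - 5027 = (2*(-37) - 19486) - 5027 = (-74 - 19486) - 5027 = -19560 - 5027 = -24587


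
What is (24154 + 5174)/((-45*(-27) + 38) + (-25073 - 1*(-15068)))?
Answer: -1833/547 ≈ -3.3510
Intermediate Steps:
(24154 + 5174)/((-45*(-27) + 38) + (-25073 - 1*(-15068))) = 29328/((1215 + 38) + (-25073 + 15068)) = 29328/(1253 - 10005) = 29328/(-8752) = 29328*(-1/8752) = -1833/547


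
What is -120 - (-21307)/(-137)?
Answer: -37747/137 ≈ -275.53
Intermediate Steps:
-120 - (-21307)/(-137) = -120 - (-21307)*(-1)/137 = -120 - 149*143/137 = -120 - 21307/137 = -37747/137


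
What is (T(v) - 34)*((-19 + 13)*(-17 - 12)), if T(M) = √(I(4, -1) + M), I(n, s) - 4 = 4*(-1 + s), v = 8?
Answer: -5568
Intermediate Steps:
I(n, s) = 4*s (I(n, s) = 4 + 4*(-1 + s) = 4 + (-4 + 4*s) = 4*s)
T(M) = √(-4 + M) (T(M) = √(4*(-1) + M) = √(-4 + M))
(T(v) - 34)*((-19 + 13)*(-17 - 12)) = (√(-4 + 8) - 34)*((-19 + 13)*(-17 - 12)) = (√4 - 34)*(-6*(-29)) = (2 - 34)*174 = -32*174 = -5568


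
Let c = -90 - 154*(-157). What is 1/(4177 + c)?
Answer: 1/28265 ≈ 3.5379e-5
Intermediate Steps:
c = 24088 (c = -90 + 24178 = 24088)
1/(4177 + c) = 1/(4177 + 24088) = 1/28265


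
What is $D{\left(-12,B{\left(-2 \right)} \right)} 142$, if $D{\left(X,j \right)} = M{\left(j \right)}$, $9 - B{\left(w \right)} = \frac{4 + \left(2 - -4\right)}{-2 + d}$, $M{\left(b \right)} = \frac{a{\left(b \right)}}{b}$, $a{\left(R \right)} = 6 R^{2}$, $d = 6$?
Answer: $5538$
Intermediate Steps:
$M{\left(b \right)} = 6 b$ ($M{\left(b \right)} = \frac{6 b^{2}}{b} = 6 b$)
$B{\left(w \right)} = \frac{13}{2}$ ($B{\left(w \right)} = 9 - \frac{4 + \left(2 - -4\right)}{-2 + 6} = 9 - \frac{4 + \left(2 + 4\right)}{4} = 9 - \left(4 + 6\right) \frac{1}{4} = 9 - 10 \cdot \frac{1}{4} = 9 - \frac{5}{2} = \frac{13}{2}$)
$D{\left(X,j \right)} = 6 j$
$D{\left(-12,B{\left(-2 \right)} \right)} 142 = 6 \cdot \frac{13}{2} \cdot 142 = 39 \cdot 142 = 5538$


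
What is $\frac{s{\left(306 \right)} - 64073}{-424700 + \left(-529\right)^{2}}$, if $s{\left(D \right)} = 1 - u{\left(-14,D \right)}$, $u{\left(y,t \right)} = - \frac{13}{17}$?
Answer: $\frac{1089211}{2462603} \approx 0.4423$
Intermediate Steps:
$u{\left(y,t \right)} = - \frac{13}{17}$ ($u{\left(y,t \right)} = \left(-13\right) \frac{1}{17} = - \frac{13}{17}$)
$s{\left(D \right)} = \frac{30}{17}$ ($s{\left(D \right)} = 1 - - \frac{13}{17} = 1 + \frac{13}{17} = \frac{30}{17}$)
$\frac{s{\left(306 \right)} - 64073}{-424700 + \left(-529\right)^{2}} = \frac{\frac{30}{17} - 64073}{-424700 + \left(-529\right)^{2}} = - \frac{1089211}{17 \left(-424700 + 279841\right)} = - \frac{1089211}{17 \left(-144859\right)} = \left(- \frac{1089211}{17}\right) \left(- \frac{1}{144859}\right) = \frac{1089211}{2462603}$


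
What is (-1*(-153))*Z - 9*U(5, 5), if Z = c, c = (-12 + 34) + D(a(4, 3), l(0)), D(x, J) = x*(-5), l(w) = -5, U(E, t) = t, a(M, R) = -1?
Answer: 4086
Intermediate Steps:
D(x, J) = -5*x
c = 27 (c = (-12 + 34) - 5*(-1) = 22 + 5 = 27)
Z = 27
(-1*(-153))*Z - 9*U(5, 5) = -1*(-153)*27 - 9*5 = 153*27 - 45 = 4131 - 45 = 4086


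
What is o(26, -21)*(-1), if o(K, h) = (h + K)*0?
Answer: 0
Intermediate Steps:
o(K, h) = 0 (o(K, h) = (K + h)*0 = 0)
o(26, -21)*(-1) = 0*(-1) = 0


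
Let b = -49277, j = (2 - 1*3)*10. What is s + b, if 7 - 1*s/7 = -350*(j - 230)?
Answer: -637228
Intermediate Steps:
j = -10 (j = (2 - 3)*10 = -1*10 = -10)
s = -587951 (s = 49 - (-2450)*(-10 - 230) = 49 - (-2450)*(-240) = 49 - 7*84000 = 49 - 588000 = -587951)
s + b = -587951 - 49277 = -637228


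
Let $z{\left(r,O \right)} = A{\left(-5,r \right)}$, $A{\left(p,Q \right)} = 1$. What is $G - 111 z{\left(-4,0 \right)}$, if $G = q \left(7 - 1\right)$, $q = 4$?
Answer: $-87$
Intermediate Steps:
$z{\left(r,O \right)} = 1$
$G = 24$ ($G = 4 \left(7 - 1\right) = 4 \cdot 6 = 24$)
$G - 111 z{\left(-4,0 \right)} = 24 - 111 = -87$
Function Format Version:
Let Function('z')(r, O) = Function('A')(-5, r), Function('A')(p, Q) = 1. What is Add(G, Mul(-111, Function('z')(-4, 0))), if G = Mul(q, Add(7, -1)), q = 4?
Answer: -87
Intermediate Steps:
Function('z')(r, O) = 1
G = 24 (G = Mul(4, Add(7, -1)) = Mul(4, 6) = 24)
Add(G, Mul(-111, Function('z')(-4, 0))) = Add(24, Mul(-111, 1)) = Add(24, -111) = -87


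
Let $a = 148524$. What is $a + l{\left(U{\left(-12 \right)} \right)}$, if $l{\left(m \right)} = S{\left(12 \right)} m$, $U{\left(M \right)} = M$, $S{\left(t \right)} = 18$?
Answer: $148308$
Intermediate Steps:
$l{\left(m \right)} = 18 m$
$a + l{\left(U{\left(-12 \right)} \right)} = 148524 + 18 \left(-12\right) = 148524 - 216 = 148308$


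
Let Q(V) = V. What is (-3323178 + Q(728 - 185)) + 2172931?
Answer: -1149704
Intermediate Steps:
(-3323178 + Q(728 - 185)) + 2172931 = (-3323178 + (728 - 185)) + 2172931 = (-3323178 + 543) + 2172931 = -3322635 + 2172931 = -1149704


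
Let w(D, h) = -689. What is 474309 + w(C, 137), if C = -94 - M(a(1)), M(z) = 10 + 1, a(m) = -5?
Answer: 473620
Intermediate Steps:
M(z) = 11
C = -105 (C = -94 - 1*11 = -94 - 11 = -105)
474309 + w(C, 137) = 474309 - 689 = 473620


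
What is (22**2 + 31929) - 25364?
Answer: 7049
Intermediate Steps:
(22**2 + 31929) - 25364 = (484 + 31929) - 25364 = 32413 - 25364 = 7049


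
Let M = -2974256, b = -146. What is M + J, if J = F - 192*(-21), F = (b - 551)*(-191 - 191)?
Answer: -2703970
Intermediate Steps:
F = 266254 (F = (-146 - 551)*(-191 - 191) = -697*(-382) = 266254)
J = 270286 (J = 266254 - 192*(-21) = 266254 + 4032 = 270286)
M + J = -2974256 + 270286 = -2703970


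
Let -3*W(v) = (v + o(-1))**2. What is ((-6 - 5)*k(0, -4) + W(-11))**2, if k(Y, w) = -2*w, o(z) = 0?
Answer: 148225/9 ≈ 16469.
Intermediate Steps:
W(v) = -v**2/3 (W(v) = -(v + 0)**2/3 = -v**2/3)
((-6 - 5)*k(0, -4) + W(-11))**2 = ((-6 - 5)*(-2*(-4)) - 1/3*(-11)**2)**2 = (-11*8 - 1/3*121)**2 = (-88 - 121/3)**2 = (-385/3)**2 = 148225/9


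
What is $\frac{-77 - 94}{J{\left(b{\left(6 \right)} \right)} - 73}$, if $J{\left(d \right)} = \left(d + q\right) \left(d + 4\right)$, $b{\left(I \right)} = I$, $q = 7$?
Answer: $-3$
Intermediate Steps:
$J{\left(d \right)} = \left(4 + d\right) \left(7 + d\right)$ ($J{\left(d \right)} = \left(d + 7\right) \left(d + 4\right) = \left(7 + d\right) \left(4 + d\right) = \left(4 + d\right) \left(7 + d\right)$)
$\frac{-77 - 94}{J{\left(b{\left(6 \right)} \right)} - 73} = \frac{-77 - 94}{\left(28 + 6^{2} + 11 \cdot 6\right) - 73} = \frac{-77 - 94}{\left(28 + 36 + 66\right) - 73} = \frac{1}{130 - 73} \left(-171\right) = \frac{1}{57} \left(-171\right) = -3$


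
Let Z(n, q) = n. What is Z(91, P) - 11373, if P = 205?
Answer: -11282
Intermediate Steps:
Z(91, P) - 11373 = 91 - 11373 = -11282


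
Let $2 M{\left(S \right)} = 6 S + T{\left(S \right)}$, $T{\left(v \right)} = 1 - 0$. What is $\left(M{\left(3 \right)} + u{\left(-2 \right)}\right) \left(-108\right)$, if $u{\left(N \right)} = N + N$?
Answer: $-594$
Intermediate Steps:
$u{\left(N \right)} = 2 N$
$T{\left(v \right)} = 1$ ($T{\left(v \right)} = 1 + 0 = 1$)
$M{\left(S \right)} = \frac{1}{2} + 3 S$ ($M{\left(S \right)} = \frac{6 S + 1}{2} = \frac{1 + 6 S}{2} = \frac{1}{2} + 3 S$)
$\left(M{\left(3 \right)} + u{\left(-2 \right)}\right) \left(-108\right) = \left(\left(\frac{1}{2} + 3 \cdot 3\right) + 2 \left(-2\right)\right) \left(-108\right) = \left(\left(\frac{1}{2} + 9\right) - 4\right) \left(-108\right) = \left(\frac{19}{2} - 4\right) \left(-108\right) = \frac{11}{2} \left(-108\right) = -594$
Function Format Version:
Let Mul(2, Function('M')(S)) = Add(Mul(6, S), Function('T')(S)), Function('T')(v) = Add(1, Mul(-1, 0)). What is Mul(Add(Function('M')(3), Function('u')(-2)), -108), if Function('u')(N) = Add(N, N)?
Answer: -594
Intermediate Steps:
Function('u')(N) = Mul(2, N)
Function('T')(v) = 1 (Function('T')(v) = Add(1, 0) = 1)
Function('M')(S) = Add(Rational(1, 2), Mul(3, S)) (Function('M')(S) = Mul(Rational(1, 2), Add(Mul(6, S), 1)) = Mul(Rational(1, 2), Add(1, Mul(6, S))) = Add(Rational(1, 2), Mul(3, S)))
Mul(Add(Function('M')(3), Function('u')(-2)), -108) = Mul(Add(Add(Rational(1, 2), Mul(3, 3)), Mul(2, -2)), -108) = Mul(Add(Add(Rational(1, 2), 9), -4), -108) = Mul(Add(Rational(19, 2), -4), -108) = Mul(Rational(11, 2), -108) = -594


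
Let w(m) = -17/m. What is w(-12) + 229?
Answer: 2765/12 ≈ 230.42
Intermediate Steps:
w(-12) + 229 = -17/(-12) + 229 = -17*(-1/12) + 229 = 17/12 + 229 = 2765/12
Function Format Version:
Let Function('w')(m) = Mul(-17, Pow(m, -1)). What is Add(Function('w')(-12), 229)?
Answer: Rational(2765, 12) ≈ 230.42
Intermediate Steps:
Add(Function('w')(-12), 229) = Add(Mul(-17, Pow(-12, -1)), 229) = Add(Mul(-17, Rational(-1, 12)), 229) = Add(Rational(17, 12), 229) = Rational(2765, 12)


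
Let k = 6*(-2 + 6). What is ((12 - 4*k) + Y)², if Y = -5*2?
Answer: 8836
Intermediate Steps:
k = 24 (k = 6*4 = 24)
Y = -10
((12 - 4*k) + Y)² = ((12 - 4*24) - 10)² = ((12 - 1*96) - 10)² = ((12 - 96) - 10)² = (-84 - 10)² = (-94)² = 8836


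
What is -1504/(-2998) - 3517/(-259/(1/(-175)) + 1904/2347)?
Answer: 67624174507/159463138821 ≈ 0.42407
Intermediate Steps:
-1504/(-2998) - 3517/(-259/(1/(-175)) + 1904/2347) = -1504*(-1/2998) - 3517/(-259/(-1/175) + 1904*(1/2347)) = 752/1499 - 3517/(-259*(-175) + 1904/2347) = 752/1499 - 3517/(45325 + 1904/2347) = 752/1499 - 3517/106379679/2347 = 752/1499 - 3517*2347/106379679 = 752/1499 - 8254399/106379679 = 67624174507/159463138821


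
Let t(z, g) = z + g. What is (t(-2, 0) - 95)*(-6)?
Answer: 582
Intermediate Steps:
t(z, g) = g + z
(t(-2, 0) - 95)*(-6) = ((0 - 2) - 95)*(-6) = (-2 - 95)*(-6) = -97*(-6) = 582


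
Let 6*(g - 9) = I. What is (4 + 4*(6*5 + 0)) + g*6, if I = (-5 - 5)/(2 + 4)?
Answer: 529/3 ≈ 176.33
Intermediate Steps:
I = -5/3 (I = -10/6 = -10*⅙ = -5/3 ≈ -1.6667)
g = 157/18 (g = 9 + (⅙)*(-5/3) = 9 - 5/18 = 157/18 ≈ 8.7222)
(4 + 4*(6*5 + 0)) + g*6 = (4 + 4*(6*5 + 0)) + (157/18)*6 = (4 + 4*(30 + 0)) + 157/3 = (4 + 4*30) + 157/3 = (4 + 120) + 157/3 = 124 + 157/3 = 529/3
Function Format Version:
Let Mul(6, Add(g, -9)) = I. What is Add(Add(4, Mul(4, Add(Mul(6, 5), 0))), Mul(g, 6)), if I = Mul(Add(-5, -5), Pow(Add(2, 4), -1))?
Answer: Rational(529, 3) ≈ 176.33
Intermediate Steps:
I = Rational(-5, 3) (I = Mul(-10, Pow(6, -1)) = Mul(-10, Rational(1, 6)) = Rational(-5, 3) ≈ -1.6667)
g = Rational(157, 18) (g = Add(9, Mul(Rational(1, 6), Rational(-5, 3))) = Add(9, Rational(-5, 18)) = Rational(157, 18) ≈ 8.7222)
Add(Add(4, Mul(4, Add(Mul(6, 5), 0))), Mul(g, 6)) = Add(Add(4, Mul(4, Add(Mul(6, 5), 0))), Mul(Rational(157, 18), 6)) = Add(Add(4, Mul(4, Add(30, 0))), Rational(157, 3)) = Add(Add(4, Mul(4, 30)), Rational(157, 3)) = Add(Add(4, 120), Rational(157, 3)) = Add(124, Rational(157, 3)) = Rational(529, 3)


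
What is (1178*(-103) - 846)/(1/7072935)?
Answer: -864171198300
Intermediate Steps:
(1178*(-103) - 846)/(1/7072935) = (-121334 - 846)/(1/7072935) = -122180*7072935 = -864171198300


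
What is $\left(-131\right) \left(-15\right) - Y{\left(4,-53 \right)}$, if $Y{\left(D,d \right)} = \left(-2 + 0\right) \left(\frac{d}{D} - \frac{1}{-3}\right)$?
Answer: $\frac{11635}{6} \approx 1939.2$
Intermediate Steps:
$Y{\left(D,d \right)} = - \frac{2}{3} - \frac{2 d}{D}$ ($Y{\left(D,d \right)} = - 2 \left(\frac{d}{D} - - \frac{1}{3}\right) = - 2 \left(\frac{d}{D} + \frac{1}{3}\right) = - 2 \left(\frac{1}{3} + \frac{d}{D}\right) = - \frac{2}{3} - \frac{2 d}{D}$)
$\left(-131\right) \left(-15\right) - Y{\left(4,-53 \right)} = \left(-131\right) \left(-15\right) - \left(- \frac{2}{3} - - \frac{106}{4}\right) = 1965 - \left(- \frac{2}{3} - \left(-106\right) \frac{1}{4}\right) = 1965 - \left(- \frac{2}{3} + \frac{53}{2}\right) = 1965 - \frac{155}{6} = \frac{11635}{6}$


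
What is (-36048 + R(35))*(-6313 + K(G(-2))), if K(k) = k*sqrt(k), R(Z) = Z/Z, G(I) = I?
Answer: 227564711 + 72094*I*sqrt(2) ≈ 2.2756e+8 + 1.0196e+5*I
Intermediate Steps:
R(Z) = 1
K(k) = k**(3/2)
(-36048 + R(35))*(-6313 + K(G(-2))) = (-36048 + 1)*(-6313 + (-2)**(3/2)) = -36047*(-6313 - 2*I*sqrt(2)) = 227564711 + 72094*I*sqrt(2)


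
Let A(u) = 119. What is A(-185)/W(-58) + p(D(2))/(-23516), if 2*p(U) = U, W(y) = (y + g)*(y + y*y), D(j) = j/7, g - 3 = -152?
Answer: -10136585/56325452652 ≈ -0.00017996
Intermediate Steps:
g = -149 (g = 3 - 152 = -149)
D(j) = j/7 (D(j) = j*(1/7) = j/7)
W(y) = (-149 + y)*(y + y**2) (W(y) = (y - 149)*(y + y*y) = (-149 + y)*(y + y**2))
p(U) = U/2
A(-185)/W(-58) + p(D(2))/(-23516) = 119/((-58*(-149 + (-58)**2 - 148*(-58)))) + (((1/7)*2)/2)/(-23516) = 119/((-58*(-149 + 3364 + 8584))) + ((1/2)*(2/7))*(-1/23516) = 119/((-58*11799)) + (1/7)*(-1/23516) = 119/(-684342) - 1/164612 = 119*(-1/684342) - 1/164612 = -119/684342 - 1/164612 = -10136585/56325452652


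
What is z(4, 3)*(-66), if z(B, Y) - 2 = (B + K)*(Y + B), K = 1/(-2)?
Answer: -1749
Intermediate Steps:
K = -½ ≈ -0.50000
z(B, Y) = 2 + (-½ + B)*(B + Y) (z(B, Y) = 2 + (B - ½)*(Y + B) = 2 + (-½ + B)*(B + Y))
z(4, 3)*(-66) = (2 + 4² - ½*4 - ½*3 + 4*3)*(-66) = (2 + 16 - 2 - 3/2 + 12)*(-66) = (53/2)*(-66) = -1749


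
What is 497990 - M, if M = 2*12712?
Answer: 472566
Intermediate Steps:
M = 25424
497990 - M = 497990 - 1*25424 = 497990 - 25424 = 472566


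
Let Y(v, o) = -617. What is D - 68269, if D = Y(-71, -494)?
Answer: -68886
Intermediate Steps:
D = -617
D - 68269 = -617 - 68269 = -68886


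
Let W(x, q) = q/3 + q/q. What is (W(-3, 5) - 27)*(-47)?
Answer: 3431/3 ≈ 1143.7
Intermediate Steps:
W(x, q) = 1 + q/3 (W(x, q) = q*(⅓) + 1 = q/3 + 1 = 1 + q/3)
(W(-3, 5) - 27)*(-47) = ((1 + (⅓)*5) - 27)*(-47) = ((1 + 5/3) - 27)*(-47) = (8/3 - 27)*(-47) = -73/3*(-47) = 3431/3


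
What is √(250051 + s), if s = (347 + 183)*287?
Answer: √402161 ≈ 634.16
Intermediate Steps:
s = 152110 (s = 530*287 = 152110)
√(250051 + s) = √(250051 + 152110) = √402161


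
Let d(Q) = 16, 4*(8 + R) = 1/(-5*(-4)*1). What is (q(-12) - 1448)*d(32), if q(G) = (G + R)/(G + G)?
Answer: -926187/40 ≈ -23155.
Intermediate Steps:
R = -639/80 (R = -8 + 1/(4*((-5*(-4)*1))) = -8 + 1/(4*((20*1))) = -8 + (¼)/20 = -8 + (¼)*(1/20) = -8 + 1/80 = -639/80 ≈ -7.9875)
q(G) = (-639/80 + G)/(2*G) (q(G) = (G - 639/80)/(G + G) = (-639/80 + G)/((2*G)) = (-639/80 + G)*(1/(2*G)) = (-639/80 + G)/(2*G))
(q(-12) - 1448)*d(32) = ((1/160)*(-639 + 80*(-12))/(-12) - 1448)*16 = ((1/160)*(-1/12)*(-639 - 960) - 1448)*16 = ((1/160)*(-1/12)*(-1599) - 1448)*16 = (533/640 - 1448)*16 = -926187/640*16 = -926187/40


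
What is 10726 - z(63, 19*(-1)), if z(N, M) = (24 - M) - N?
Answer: 10746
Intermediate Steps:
z(N, M) = 24 - M - N
10726 - z(63, 19*(-1)) = 10726 - (24 - 19*(-1) - 1*63) = 10726 - (24 - 1*(-19) - 63) = 10726 - (24 + 19 - 63) = 10726 - 1*(-20) = 10726 + 20 = 10746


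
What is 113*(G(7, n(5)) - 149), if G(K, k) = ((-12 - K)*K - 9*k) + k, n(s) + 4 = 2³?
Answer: -35482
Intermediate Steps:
n(s) = 4 (n(s) = -4 + 2³ = -4 + 8 = 4)
G(K, k) = -8*k + K*(-12 - K) (G(K, k) = (K*(-12 - K) - 9*k) + k = (-9*k + K*(-12 - K)) + k = -8*k + K*(-12 - K))
113*(G(7, n(5)) - 149) = 113*((-1*7² - 12*7 - 8*4) - 149) = 113*((-1*49 - 84 - 32) - 149) = 113*((-49 - 84 - 32) - 149) = 113*(-165 - 149) = 113*(-314) = -35482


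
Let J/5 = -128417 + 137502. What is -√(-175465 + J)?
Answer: -2*I*√32510 ≈ -360.61*I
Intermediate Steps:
J = 45425 (J = 5*(-128417 + 137502) = 5*9085 = 45425)
-√(-175465 + J) = -√(-175465 + 45425) = -√(-130040) = -2*I*√32510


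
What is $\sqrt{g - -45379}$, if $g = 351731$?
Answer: $\sqrt{397110} \approx 630.17$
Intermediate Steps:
$\sqrt{g - -45379} = \sqrt{351731 - -45379} = \sqrt{351731 + \left(-35845 + 81224\right)} = \sqrt{351731 + 45379} = \sqrt{397110}$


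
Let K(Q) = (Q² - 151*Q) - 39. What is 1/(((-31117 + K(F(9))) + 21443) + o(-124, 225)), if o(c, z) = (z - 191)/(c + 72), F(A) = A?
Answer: -26/285783 ≈ -9.0978e-5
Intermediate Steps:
o(c, z) = (-191 + z)/(72 + c)
K(Q) = -39 + Q² - 151*Q
1/(((-31117 + K(F(9))) + 21443) + o(-124, 225)) = 1/(((-31117 + (-39 + 9² - 151*9)) + 21443) + (-191 + 225)/(72 - 124)) = 1/(((-31117 + (-39 + 81 - 1359)) + 21443) + 34/(-52)) = 1/(((-31117 - 1317) + 21443) - 1/52*34) = 1/((-32434 + 21443) - 17/26) = 1/(-10991 - 17/26) = 1/(-285783/26) = -26/285783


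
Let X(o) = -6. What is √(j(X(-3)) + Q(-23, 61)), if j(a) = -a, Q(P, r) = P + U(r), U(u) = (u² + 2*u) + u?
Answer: 13*√23 ≈ 62.346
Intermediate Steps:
U(u) = u² + 3*u
Q(P, r) = P + r*(3 + r)
√(j(X(-3)) + Q(-23, 61)) = √(-1*(-6) + (-23 + 61*(3 + 61))) = √(6 + (-23 + 61*64)) = √(6 + (-23 + 3904)) = √(6 + 3881) = √3887 = 13*√23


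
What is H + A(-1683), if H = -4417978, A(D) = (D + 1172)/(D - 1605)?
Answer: -14526311153/3288 ≈ -4.4180e+6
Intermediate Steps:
A(D) = (1172 + D)/(-1605 + D)
H + A(-1683) = -4417978 + (1172 - 1683)/(-1605 - 1683) = -4417978 - 511/(-3288) = -4417978 - 1/3288*(-511) = -4417978 + 511/3288 = -14526311153/3288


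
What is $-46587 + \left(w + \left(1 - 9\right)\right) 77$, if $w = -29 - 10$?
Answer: $-50206$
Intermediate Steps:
$w = -39$
$-46587 + \left(w + \left(1 - 9\right)\right) 77 = -46587 + \left(-39 + \left(1 - 9\right)\right) 77 = -46587 + \left(-39 - 8\right) 77 = -46587 - 3619 = -50206$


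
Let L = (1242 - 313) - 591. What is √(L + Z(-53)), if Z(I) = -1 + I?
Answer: 2*√71 ≈ 16.852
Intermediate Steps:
L = 338 (L = 929 - 591 = 338)
√(L + Z(-53)) = √(338 + (-1 - 53)) = √(338 - 54) = √284 = 2*√71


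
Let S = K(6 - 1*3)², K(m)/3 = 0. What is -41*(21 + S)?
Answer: -861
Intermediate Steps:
K(m) = 0 (K(m) = 3*0 = 0)
S = 0 (S = 0² = 0)
-41*(21 + S) = -41*(21 + 0) = -41*21 = -861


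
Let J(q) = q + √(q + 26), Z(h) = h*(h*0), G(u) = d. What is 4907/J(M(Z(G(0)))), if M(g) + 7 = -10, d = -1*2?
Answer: -701/2 ≈ -350.50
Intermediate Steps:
d = -2
G(u) = -2
Z(h) = 0 (Z(h) = h*0 = 0)
M(g) = -17 (M(g) = -7 - 10 = -17)
J(q) = q + √(26 + q)
4907/J(M(Z(G(0)))) = 4907/(-17 + √(26 - 17)) = 4907/(-17 + √9) = 4907/(-17 + 3) = 4907/(-14) = 4907*(-1/14) = -701/2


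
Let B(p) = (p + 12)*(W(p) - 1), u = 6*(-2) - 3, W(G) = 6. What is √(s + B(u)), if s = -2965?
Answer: 2*I*√745 ≈ 54.589*I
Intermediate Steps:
u = -15 (u = -12 - 3 = -15)
B(p) = 60 + 5*p (B(p) = (p + 12)*(6 - 1) = (12 + p)*5 = 60 + 5*p)
√(s + B(u)) = √(-2965 + (60 + 5*(-15))) = √(-2965 + (60 - 75)) = √(-2965 - 15) = √(-2980) = 2*I*√745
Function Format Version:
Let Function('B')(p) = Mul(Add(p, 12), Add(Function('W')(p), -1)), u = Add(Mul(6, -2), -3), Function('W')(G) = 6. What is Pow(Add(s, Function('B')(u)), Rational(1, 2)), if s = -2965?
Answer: Mul(2, I, Pow(745, Rational(1, 2))) ≈ Mul(54.589, I)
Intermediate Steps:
u = -15 (u = Add(-12, -3) = -15)
Function('B')(p) = Add(60, Mul(5, p)) (Function('B')(p) = Mul(Add(p, 12), Add(6, -1)) = Mul(Add(12, p), 5) = Add(60, Mul(5, p)))
Pow(Add(s, Function('B')(u)), Rational(1, 2)) = Pow(Add(-2965, Add(60, Mul(5, -15))), Rational(1, 2)) = Pow(Add(-2965, Add(60, -75)), Rational(1, 2)) = Pow(Add(-2965, -15), Rational(1, 2)) = Pow(-2980, Rational(1, 2)) = Mul(2, I, Pow(745, Rational(1, 2)))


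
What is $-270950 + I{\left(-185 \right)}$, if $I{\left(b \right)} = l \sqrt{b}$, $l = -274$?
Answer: $-270950 - 274 i \sqrt{185} \approx -2.7095 \cdot 10^{5} - 3726.8 i$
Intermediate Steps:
$I{\left(b \right)} = - 274 \sqrt{b}$
$-270950 + I{\left(-185 \right)} = -270950 - 274 \sqrt{-185} = -270950 - 274 i \sqrt{185}$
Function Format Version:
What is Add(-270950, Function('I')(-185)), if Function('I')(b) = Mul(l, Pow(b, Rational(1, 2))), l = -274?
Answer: Add(-270950, Mul(-274, I, Pow(185, Rational(1, 2)))) ≈ Add(-2.7095e+5, Mul(-3726.8, I))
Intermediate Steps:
Function('I')(b) = Mul(-274, Pow(b, Rational(1, 2)))
Add(-270950, Function('I')(-185)) = Add(-270950, Mul(-274, Pow(-185, Rational(1, 2)))) = Add(-270950, Mul(-274, Mul(I, Pow(185, Rational(1, 2))))) = Add(-270950, Mul(-274, I, Pow(185, Rational(1, 2))))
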